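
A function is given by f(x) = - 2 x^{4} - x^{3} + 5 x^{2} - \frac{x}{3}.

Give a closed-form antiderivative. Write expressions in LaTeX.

An antiderivative is F(x) = - \frac{x^{2} \left(24 x^{3} + 15 x^{2} - 100 x + 10\right)}{60}.

Integrate term by term and add the pieces.
Check: d/dx[- \frac{x^{2} \left(24 x^{3} + 15 x^{2} - 100 x + 10\right)}{60}] = - 2 x^{4} - x^{3} + 5 x^{2} - \frac{x}{3} = f(x).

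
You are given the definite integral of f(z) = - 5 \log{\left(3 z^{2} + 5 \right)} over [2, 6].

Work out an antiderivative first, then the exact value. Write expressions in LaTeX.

Antiderivative: F(z) = - 5 z \log{\left(3 z^{2} + 5 \right)} + 10 z - \frac{10 \sqrt{15} \operatorname{atan}{\left(\frac{\sqrt{15} z}{5} \right)}}{3}; value = - 30 \log{\left(113 \right)} - \frac{10 \sqrt{15} \operatorname{atan}{\left(\frac{6 \sqrt{15}}{5} \right)}}{3} + \frac{10 \sqrt{15} \operatorname{atan}{\left(\frac{2 \sqrt{15}}{5} \right)}}{3} + 10 \log{\left(17 \right)} + 40

A candidate is checked by its d/dz: the result must match f(z).
F(z) = - 5 z \log{\left(3 z^{2} + 5 \right)} + 10 z - \frac{10 \sqrt{15} \operatorname{atan}{\left(\frac{\sqrt{15} z}{5} \right)}}{3} is an antiderivative of f.
Check: d/dz[- 5 z \log{\left(3 z^{2} + 5 \right)} + 10 z - \frac{10 \sqrt{15} \operatorname{atan}{\left(\frac{\sqrt{15} z}{5} \right)}}{3}] = - 5 \log{\left(3 z^{2} + 5 \right)} = f(z).
F(6) = - 30 \log{\left(113 \right)} - \frac{10 \sqrt{15} \operatorname{atan}{\left(\frac{6 \sqrt{15}}{5} \right)}}{3} + 60; F(2) = - 10 \log{\left(17 \right)} - \frac{10 \sqrt{15} \operatorname{atan}{\left(\frac{2 \sqrt{15}}{5} \right)}}{3} + 20.
Integral = F(6) - F(2) = - 30 \log{\left(113 \right)} - \frac{10 \sqrt{15} \operatorname{atan}{\left(\frac{6 \sqrt{15}}{5} \right)}}{3} + \frac{10 \sqrt{15} \operatorname{atan}{\left(\frac{2 \sqrt{15}}{5} \right)}}{3} + 10 \log{\left(17 \right)} + 40.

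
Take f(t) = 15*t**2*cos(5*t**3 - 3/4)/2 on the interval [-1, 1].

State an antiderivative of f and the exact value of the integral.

Antiderivative: F(t) = sin(5*t**3 - 3/4)/2; value = sin(17/4)/2 + sin(23/4)/2

f matches the chain-rule pattern g'(h)*h' with inner function h(t) = 5*t**3 - 3/4; substituting u = h(t) collapses the integral.
F(t) = sin(5*t**3 - 3/4)/2 is an antiderivative of f.
Check: d/dt[sin(5*t**3 - 3/4)/2] = 15*t**2*cos(5*t**3 - 3/4)/2 = f(t).
F(1) = sin(17/4)/2; F(-1) = -sin(23/4)/2.
Integral = F(1) - F(-1) = sin(17/4)/2 + sin(23/4)/2.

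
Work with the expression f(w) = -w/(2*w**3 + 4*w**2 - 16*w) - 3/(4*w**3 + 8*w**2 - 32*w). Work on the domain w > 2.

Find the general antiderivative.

The denominator factors as 4*w*(w - 2)*(w + 4); partial fractions split f into directly integrable pieces: 5/(96*(w + 4)) - 7/(48*(w - 2)) + 3/(32*w).
Check: d/dw[3*log(w)/32 - 7*log(w - 2)/48 + 5*log(w + 4)/96] = (-2*w - 3)/(4*w**3 + 8*w**2 - 32*w), which equals f(w).

F(w) = 3*log(w)/32 - 7*log(w - 2)/48 + 5*log(w + 4)/96 + C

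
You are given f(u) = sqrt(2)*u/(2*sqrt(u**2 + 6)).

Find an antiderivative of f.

An antiderivative is F(u) = sqrt(u**2/2 + 3).

The substitution w = u**2/2 + 3 works: f is exactly (dF/dw)*(dw/du) for that inner function.
Check: d/du[sqrt(u**2/2 + 3)] = sqrt(2)*u/(2*sqrt(u**2 + 6)) = f(u).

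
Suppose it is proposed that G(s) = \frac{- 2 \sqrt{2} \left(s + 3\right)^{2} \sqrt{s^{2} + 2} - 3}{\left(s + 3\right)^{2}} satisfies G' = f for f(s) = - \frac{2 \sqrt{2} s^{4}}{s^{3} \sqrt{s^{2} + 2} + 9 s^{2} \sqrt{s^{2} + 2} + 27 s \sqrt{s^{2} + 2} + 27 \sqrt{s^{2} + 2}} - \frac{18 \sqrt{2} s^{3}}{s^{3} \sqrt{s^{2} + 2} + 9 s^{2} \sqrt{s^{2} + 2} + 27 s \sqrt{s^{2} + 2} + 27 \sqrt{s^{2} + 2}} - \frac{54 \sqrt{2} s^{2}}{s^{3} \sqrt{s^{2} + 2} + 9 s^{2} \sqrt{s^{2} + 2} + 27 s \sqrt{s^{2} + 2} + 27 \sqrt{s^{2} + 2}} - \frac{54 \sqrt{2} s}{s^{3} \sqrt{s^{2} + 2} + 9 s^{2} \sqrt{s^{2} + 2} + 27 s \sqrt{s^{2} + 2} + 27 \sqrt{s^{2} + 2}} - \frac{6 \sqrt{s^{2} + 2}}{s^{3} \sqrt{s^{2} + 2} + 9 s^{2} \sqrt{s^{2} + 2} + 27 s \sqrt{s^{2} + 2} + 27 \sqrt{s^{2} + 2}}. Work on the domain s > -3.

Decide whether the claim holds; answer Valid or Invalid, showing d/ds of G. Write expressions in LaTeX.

Invalid: d/ds[G] - f = \frac{12}{s^{3} + 9 s^{2} + 27 s + 27}, which is not 0.

d/ds[G] = \frac{- 2 \sqrt{2} s^{4} - 18 \sqrt{2} s^{3} - 54 \sqrt{2} s^{2} - 54 \sqrt{2} s + 6 \sqrt{s^{2} + 2}}{s^{3} \sqrt{s^{2} + 2} + 9 s^{2} \sqrt{s^{2} + 2} + 27 s \sqrt{s^{2} + 2} + 27 \sqrt{s^{2} + 2}}
d/ds[G] - f(s) = \frac{12}{s^{3} + 9 s^{2} + 27 s + 27} != 0.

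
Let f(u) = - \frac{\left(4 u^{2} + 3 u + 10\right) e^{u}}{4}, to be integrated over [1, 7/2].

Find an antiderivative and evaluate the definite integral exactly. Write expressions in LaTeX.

f has the shape v'r + vr' for v = - u^{2} + \frac{5 u}{4} - \frac{15}{4} and r = e^{u} — it is the derivative of the product v*r.
F(u) = - u^{2} e^{u} + \frac{5 u e^{u}}{4} - \frac{15 e^{u}}{4} is an antiderivative of f.
Check: d/du[- u^{2} e^{u} + \frac{5 u e^{u}}{4} - \frac{15 e^{u}}{4}] = - u^{2} e^{u} - \frac{3 u e^{u}}{4} - \frac{5 e^{u}}{2}, which equals f(u).
F(7/2) = - \frac{93 e^{\frac{7}{2}}}{8}; F(1) = - \frac{7 e}{2}.
Integral = F(7/2) - F(1) = - \frac{93 e^{\frac{7}{2}}}{8} + \frac{7 e}{2}.

Antiderivative: F(u) = - u^{2} e^{u} + \frac{5 u e^{u}}{4} - \frac{15 e^{u}}{4}; value = - \frac{93 e^{\frac{7}{2}}}{8} + \frac{7 e}{2}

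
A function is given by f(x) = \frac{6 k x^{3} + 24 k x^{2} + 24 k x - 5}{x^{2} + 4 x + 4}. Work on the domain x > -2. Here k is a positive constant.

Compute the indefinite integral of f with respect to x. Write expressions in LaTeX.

Any candidate F(x) must reproduce f(x) exactly when differentiated.
Check: d/dx[\frac{3 k x^{2} \left(x + 2\right) + 5}{x + 2}] = \frac{6 k x^{3} + 24 k x^{2} + 24 k x - 5}{x^{2} + 4 x + 4} = f(x).

F(x) = \frac{3 k x^{2} \left(x + 2\right) + 5}{x + 2} + C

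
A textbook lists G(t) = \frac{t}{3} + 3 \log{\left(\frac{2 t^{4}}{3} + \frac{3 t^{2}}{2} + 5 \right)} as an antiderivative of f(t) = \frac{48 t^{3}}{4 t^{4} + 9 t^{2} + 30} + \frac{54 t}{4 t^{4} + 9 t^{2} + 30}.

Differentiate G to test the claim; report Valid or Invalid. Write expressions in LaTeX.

d/dt[G] = \frac{4 t^{4} + 144 t^{3} + 9 t^{2} + 162 t + 30}{12 t^{4} + 27 t^{2} + 90}
d/dt[G] - f(t) = \frac{1}{3} != 0.

Invalid: d/dt[G] - f = \frac{1}{3}, which is not 0.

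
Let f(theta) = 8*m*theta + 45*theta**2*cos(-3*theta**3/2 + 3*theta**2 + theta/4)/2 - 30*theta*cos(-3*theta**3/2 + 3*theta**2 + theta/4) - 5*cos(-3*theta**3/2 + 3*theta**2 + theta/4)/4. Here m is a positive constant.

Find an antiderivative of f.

The integrand splits into summands that can be handled one at a time.
Check: d/dtheta[4*m*theta**2 - 5*sin(-3*theta**3/2 + 3*theta**2 + theta/4)] = 8*m*theta + 45*theta**2*cos(-3*theta**3/2 + 3*theta**2 + theta/4)/2 - 30*theta*cos(-3*theta**3/2 + 3*theta**2 + theta/4) - 5*cos(-3*theta**3/2 + 3*theta**2 + theta/4)/4 = f(theta).

An antiderivative is F(theta) = 4*m*theta**2 - 5*sin(-3*theta**3/2 + 3*theta**2 + theta/4).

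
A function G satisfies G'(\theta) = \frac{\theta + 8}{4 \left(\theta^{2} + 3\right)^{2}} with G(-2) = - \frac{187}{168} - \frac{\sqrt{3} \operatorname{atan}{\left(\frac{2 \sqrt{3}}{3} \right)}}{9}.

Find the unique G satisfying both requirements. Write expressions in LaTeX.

Check a candidate G(\theta) by differentiating: d/d\theta[G] must match the given G'(\theta).
A general antiderivative is \frac{8 \theta - 3}{24 \theta^{2} + 72} + \frac{\sqrt{3} \operatorname{atan}{\left(\frac{\sqrt{3} \theta}{3} \right)}}{9} + C.
The condition gives C = - \frac{187}{168} - \frac{\sqrt{3} \operatorname{atan}{\left(\frac{2 \sqrt{3}}{3} \right)}}{9} - (- \frac{\sqrt{3} \operatorname{atan}{\left(\frac{2 \sqrt{3}}{3} \right)}}{9} - \frac{19}{168}) = -1.
So G(\theta) = \frac{8 \theta - 3}{24 \theta^{2} + 72} + \frac{\sqrt{3} \operatorname{atan}{\left(\frac{\sqrt{3} \theta}{3} \right)}}{9} - 1.
Check: d/d\theta[\frac{8 \theta - 3}{24 \theta^{2} + 72} + \frac{\sqrt{3} \operatorname{atan}{\left(\frac{\sqrt{3} \theta}{3} \right)}}{9} - 1] = \frac{\theta + 8}{4 \theta^{4} + 24 \theta^{2} + 36}, which equals G'(\theta).

G(\theta) = \frac{8 \theta - 3}{24 \theta^{2} + 72} + \frac{\sqrt{3} \operatorname{atan}{\left(\frac{\sqrt{3} \theta}{3} \right)}}{9} - 1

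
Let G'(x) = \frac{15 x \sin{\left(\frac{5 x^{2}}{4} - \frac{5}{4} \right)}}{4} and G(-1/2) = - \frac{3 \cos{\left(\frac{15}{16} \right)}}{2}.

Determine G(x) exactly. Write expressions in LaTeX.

G(x) = - \frac{3 \cos{\left(\frac{5 x^{2}}{4} - \frac{5}{4} \right)}}{2}

G'(x) matches the chain-rule pattern g'(h)*h' with inner function h(x) = \frac{5 x^{2}}{4} - \frac{5}{4}; substituting u = h(x) collapses the integral.
A general antiderivative is - \frac{3 \cos{\left(\frac{5 x^{2}}{4} - \frac{5}{4} \right)}}{2} + C.
The condition gives C = - \frac{3 \cos{\left(\frac{15}{16} \right)}}{2} - (- \frac{3 \cos{\left(\frac{15}{16} \right)}}{2}) = 0.
So G(x) = - \frac{3 \cos{\left(\frac{5 x^{2}}{4} - \frac{5}{4} \right)}}{2}.
Check: d/dx[- \frac{3 \cos{\left(\frac{5 x^{2}}{4} - \frac{5}{4} \right)}}{2}] = \frac{15 x \sin{\left(\frac{5 x^{2}}{4} - \frac{5}{4} \right)}}{4} = G'(x).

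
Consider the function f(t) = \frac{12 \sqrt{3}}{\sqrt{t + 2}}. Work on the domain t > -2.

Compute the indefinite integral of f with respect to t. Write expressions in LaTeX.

F(t) = 24 \sqrt{3} \sqrt{t + 2} + C

Recognize the product-rule pattern: f = u'v + uv' with u = \frac{8}{t + 2}, v = \left(3 t + 6\right)^{\frac{3}{2}}, so integration by parts undoes it.
Check: d/dt[24 \sqrt{3} \sqrt{t + 2}] = \frac{12 \sqrt{3}}{\sqrt{t + 2}} = f(t).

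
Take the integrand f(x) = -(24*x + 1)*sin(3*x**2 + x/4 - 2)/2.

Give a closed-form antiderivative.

An antiderivative is F(x) = 2*cos(3*x**2 + x/4 - 2).

The substitution u = 3*x**2 + x/4 - 2 works: f is exactly (dF/du)*(du/dx) for that inner function.
Check: d/dx[2*cos(3*x**2 + x/4 - 2)] = -12*x*sin(3*x**2 + x/4 - 2) - sin(3*x**2 + x/4 - 2)/2, which equals f(x).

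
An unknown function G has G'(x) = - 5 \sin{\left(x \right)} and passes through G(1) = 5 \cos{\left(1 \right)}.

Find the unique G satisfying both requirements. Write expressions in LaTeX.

Any candidate G(x) must reproduce the stated G'(x) exactly.
A general antiderivative is 5 \cos{\left(x \right)} + C.
The condition gives C = 5 \cos{\left(1 \right)} - (5 \cos{\left(1 \right)}) = 0.
So G(x) = 5 \cos{\left(x \right)}.
Check: d/dx[5 \cos{\left(x \right)}] = - 5 \sin{\left(x \right)} = G'(x).

G(x) = 5 \cos{\left(x \right)}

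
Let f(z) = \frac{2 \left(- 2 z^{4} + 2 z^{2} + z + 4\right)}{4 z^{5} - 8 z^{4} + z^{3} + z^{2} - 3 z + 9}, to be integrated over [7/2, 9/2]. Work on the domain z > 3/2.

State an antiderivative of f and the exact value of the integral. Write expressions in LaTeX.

Antiderivative: F(z) = \frac{- 10314 \left(2 z - 3\right) \log{\left(z - \frac{3}{2} \right)} + 1014 \left(2 z - 3\right) \log{\left(z + 1 \right)} + 425 \left(2 z - 3\right) \log{\left(z^{2} + 1 \right)} - 350 \left(2 z - 3\right) \operatorname{atan}{\left(z \right)} + 130}{8450 \left(2 z - 3\right)}; value = - \frac{5157 \log{\left(3 \right)}}{4225} - \frac{3 \log{\left(\frac{9}{2} \right)}}{25} - \frac{17 \log{\left(\frac{53}{4} \right)}}{338} - \frac{7 \operatorname{atan}{\left(\frac{9}{2} \right)}}{169} - \frac{1}{780} + \frac{7 \operatorname{atan}{\left(\frac{7}{2} \right)}}{169} + \frac{17 \log{\left(\frac{85}{4} \right)}}{338} + \frac{3 \log{\left(\frac{11}{2} \right)}}{25} + \frac{5157 \log{\left(2 \right)}}{4225}

The denominator factors as \left(z + 1\right) \left(2 z - 3\right)^{2} \left(z^{2} + 1\right); partial fractions split f into directly integrable pieces: \frac{17 z - 7}{169 \left(z^{2} + 1\right)} - \frac{10314}{4225 \left(2 z - 3\right)} - \frac{2}{65 \left(2 z - 3\right)^{2}} + \frac{3}{25 \left(z + 1\right)}.
F(z) = \frac{- 10314 \left(2 z - 3\right) \log{\left(z - \frac{3}{2} \right)} + 1014 \left(2 z - 3\right) \log{\left(z + 1 \right)} + 425 \left(2 z - 3\right) \log{\left(z^{2} + 1 \right)} - 350 \left(2 z - 3\right) \operatorname{atan}{\left(z \right)} + 130}{8450 \left(2 z - 3\right)} is an antiderivative of f.
Check: d/dz[\frac{- 10314 \left(2 z - 3\right) \log{\left(z - \frac{3}{2} \right)} + 1014 \left(2 z - 3\right) \log{\left(z + 1 \right)} + 425 \left(2 z - 3\right) \log{\left(z^{2} + 1 \right)} - 350 \left(2 z - 3\right) \operatorname{atan}{\left(z \right)} + 130}{8450 \left(2 z - 3\right)}] = \frac{- 4 z^{4} + 4 z^{2} + 2 z + 8}{4 z^{5} - 8 z^{4} + z^{3} + z^{2} - 3 z + 9}, which equals f(z).
F(9/2) = - \frac{5157 \log{\left(3 \right)}}{4225} - \frac{7 \operatorname{atan}{\left(\frac{9}{2} \right)}}{169} + \frac{1}{390} + \frac{17 \log{\left(\frac{85}{4} \right)}}{338} + \frac{3 \log{\left(\frac{11}{2} \right)}}{25}; F(7/2) = - \frac{5157 \log{\left(2 \right)}}{4225} - \frac{7 \operatorname{atan}{\left(\frac{7}{2} \right)}}{169} + \frac{1}{260} + \frac{17 \log{\left(\frac{53}{4} \right)}}{338} + \frac{3 \log{\left(\frac{9}{2} \right)}}{25}.
Integral = F(9/2) - F(7/2) = - \frac{5157 \log{\left(3 \right)}}{4225} - \frac{3 \log{\left(\frac{9}{2} \right)}}{25} - \frac{17 \log{\left(\frac{53}{4} \right)}}{338} - \frac{7 \operatorname{atan}{\left(\frac{9}{2} \right)}}{169} - \frac{1}{780} + \frac{7 \operatorname{atan}{\left(\frac{7}{2} \right)}}{169} + \frac{17 \log{\left(\frac{85}{4} \right)}}{338} + \frac{3 \log{\left(\frac{11}{2} \right)}}{25} + \frac{5157 \log{\left(2 \right)}}{4225}.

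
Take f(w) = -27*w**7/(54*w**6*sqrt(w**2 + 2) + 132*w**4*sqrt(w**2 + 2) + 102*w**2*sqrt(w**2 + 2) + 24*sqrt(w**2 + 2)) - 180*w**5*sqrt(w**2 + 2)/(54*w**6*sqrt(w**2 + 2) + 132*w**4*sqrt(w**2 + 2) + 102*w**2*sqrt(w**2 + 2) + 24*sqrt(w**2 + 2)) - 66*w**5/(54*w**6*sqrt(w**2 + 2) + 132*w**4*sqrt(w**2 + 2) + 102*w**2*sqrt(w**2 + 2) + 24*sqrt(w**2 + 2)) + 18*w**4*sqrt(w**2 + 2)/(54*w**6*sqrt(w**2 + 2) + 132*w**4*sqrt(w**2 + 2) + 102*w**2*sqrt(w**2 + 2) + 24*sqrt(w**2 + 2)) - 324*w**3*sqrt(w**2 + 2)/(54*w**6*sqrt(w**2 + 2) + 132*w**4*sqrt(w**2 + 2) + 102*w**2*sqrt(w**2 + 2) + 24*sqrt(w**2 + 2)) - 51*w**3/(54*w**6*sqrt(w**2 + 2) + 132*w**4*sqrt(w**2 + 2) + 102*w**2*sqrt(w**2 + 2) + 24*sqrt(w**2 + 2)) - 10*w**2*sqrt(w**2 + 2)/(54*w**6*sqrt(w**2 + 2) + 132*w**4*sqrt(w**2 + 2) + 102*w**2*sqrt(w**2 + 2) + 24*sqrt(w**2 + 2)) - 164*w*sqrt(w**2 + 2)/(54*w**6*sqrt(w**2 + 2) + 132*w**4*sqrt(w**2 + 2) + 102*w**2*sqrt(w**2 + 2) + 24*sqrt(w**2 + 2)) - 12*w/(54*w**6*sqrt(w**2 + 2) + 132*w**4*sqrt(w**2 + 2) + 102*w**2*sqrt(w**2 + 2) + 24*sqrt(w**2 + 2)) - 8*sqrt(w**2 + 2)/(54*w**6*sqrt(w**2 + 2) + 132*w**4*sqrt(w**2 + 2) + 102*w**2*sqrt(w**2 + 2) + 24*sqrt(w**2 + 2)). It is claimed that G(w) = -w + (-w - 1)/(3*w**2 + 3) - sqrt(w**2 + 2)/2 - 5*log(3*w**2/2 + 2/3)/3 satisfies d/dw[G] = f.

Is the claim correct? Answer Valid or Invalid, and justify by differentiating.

Invalid: d/dw[G] - f = -1, which is not 0.

d/dw[G] = (-27*w**7 - 54*w**6*sqrt(w**2 + 2) - 180*w**5*sqrt(w**2 + 2) - 66*w**5 - 114*w**4*sqrt(w**2 + 2) - 324*w**3*sqrt(w**2 + 2) - 51*w**3 - 112*w**2*sqrt(w**2 + 2) - 164*w*sqrt(w**2 + 2) - 12*w - 32*sqrt(w**2 + 2))/(54*w**6*sqrt(w**2 + 2) + 132*w**4*sqrt(w**2 + 2) + 102*w**2*sqrt(w**2 + 2) + 24*sqrt(w**2 + 2))
d/dw[G] - f(w) = -1 != 0.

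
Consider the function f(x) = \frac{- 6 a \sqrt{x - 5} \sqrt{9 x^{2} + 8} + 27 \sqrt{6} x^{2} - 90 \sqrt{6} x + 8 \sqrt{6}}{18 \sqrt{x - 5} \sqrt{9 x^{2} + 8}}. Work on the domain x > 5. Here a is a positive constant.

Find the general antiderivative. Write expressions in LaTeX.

Since d/dx undoes antidifferentiation here, F'(x) = f(x) is required of F(x).
Check: d/dx[- \frac{3 a x - \sqrt{6} \sqrt{x - 5} \sqrt{9 x^{2} + 8}}{9}] = \frac{- 6 a \sqrt{x - 5} \sqrt{9 x^{2} + 8} + 27 \sqrt{6} x^{2} - 90 \sqrt{6} x + 8 \sqrt{6}}{18 \sqrt{x - 5} \sqrt{9 x^{2} + 8}} = f(x).

F(x) = - \frac{3 a x - \sqrt{6} \sqrt{x - 5} \sqrt{9 x^{2} + 8}}{9} + C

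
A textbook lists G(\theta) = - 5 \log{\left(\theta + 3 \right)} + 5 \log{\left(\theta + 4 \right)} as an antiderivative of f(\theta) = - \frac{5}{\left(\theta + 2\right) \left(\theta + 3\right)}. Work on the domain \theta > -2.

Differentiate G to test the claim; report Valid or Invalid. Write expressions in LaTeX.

Invalid: d/d\theta[G] - f = \frac{10}{\theta^{3} + 9 \theta^{2} + 26 \theta + 24}, which is not 0.

d/d\theta[G] = - \frac{5}{\theta^{2} + 7 \theta + 12}
d/d\theta[G] - f(\theta) = \frac{10}{\theta^{3} + 9 \theta^{2} + 26 \theta + 24} != 0.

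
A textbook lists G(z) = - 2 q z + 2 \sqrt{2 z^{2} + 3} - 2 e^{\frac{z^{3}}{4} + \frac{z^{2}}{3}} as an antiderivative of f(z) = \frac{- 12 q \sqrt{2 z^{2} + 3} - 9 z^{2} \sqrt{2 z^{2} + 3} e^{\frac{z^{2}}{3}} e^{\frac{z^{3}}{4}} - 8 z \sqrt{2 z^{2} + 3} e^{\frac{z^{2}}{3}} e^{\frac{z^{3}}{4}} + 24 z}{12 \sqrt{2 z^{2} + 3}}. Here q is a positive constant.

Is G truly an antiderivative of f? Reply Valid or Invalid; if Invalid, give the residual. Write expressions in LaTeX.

Invalid: d/dz[G] - f = \frac{- 12 q \sqrt{2 z^{2} + 3} - 9 z^{2} \sqrt{2 z^{2} + 3} e^{\frac{z^{2}}{3}} e^{\frac{z^{3}}{4}} - 8 z \sqrt{2 z^{2} + 3} e^{\frac{z^{2}}{3}} e^{\frac{z^{3}}{4}} + 24 z}{12 \sqrt{2 z^{2} + 3}}, which is not 0.

d/dz[G] = \frac{- 12 q \sqrt{2 z^{2} + 3} - 9 z^{2} \sqrt{2 z^{2} + 3} e^{\frac{z^{2}}{3}} e^{\frac{z^{3}}{4}} - 8 z \sqrt{2 z^{2} + 3} e^{\frac{z^{2}}{3}} e^{\frac{z^{3}}{4}} + 24 z}{6 \sqrt{2 z^{2} + 3}}
d/dz[G] - f(z) = \frac{- 12 q \sqrt{2 z^{2} + 3} - 9 z^{2} \sqrt{2 z^{2} + 3} e^{\frac{z^{2}}{3}} e^{\frac{z^{3}}{4}} - 8 z \sqrt{2 z^{2} + 3} e^{\frac{z^{2}}{3}} e^{\frac{z^{3}}{4}} + 24 z}{12 \sqrt{2 z^{2} + 3}} != 0.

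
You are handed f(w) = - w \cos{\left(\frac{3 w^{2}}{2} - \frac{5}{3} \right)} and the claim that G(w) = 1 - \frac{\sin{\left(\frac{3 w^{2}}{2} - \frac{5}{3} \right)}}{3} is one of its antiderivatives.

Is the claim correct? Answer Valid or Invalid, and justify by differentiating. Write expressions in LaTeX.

Valid. The derivative of G reproduces f.

d/dw[G] = - w \cos{\left(\frac{3 w^{2}}{2} - \frac{5}{3} \right)}
This equals f(w) exactly, so the claim holds.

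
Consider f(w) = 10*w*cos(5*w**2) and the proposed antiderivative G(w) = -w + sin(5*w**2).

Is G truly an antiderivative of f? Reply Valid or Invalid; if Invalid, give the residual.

Invalid: d/dw[G] - f = -1, which is not 0.

d/dw[G] = 10*w*cos(5*w**2) - 1
d/dw[G] - f(w) = -1 != 0.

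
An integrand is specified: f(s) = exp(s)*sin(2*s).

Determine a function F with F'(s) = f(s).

For F(s) to be correct the identity F'(s) - f(s) = 0 must hold.
Check: d/ds[(sin(2*s) - 2*cos(2*s))*exp(s)/5] = exp(s)*sin(2*s) = f(s).

An antiderivative is F(s) = (sin(2*s) - 2*cos(2*s))*exp(s)/5.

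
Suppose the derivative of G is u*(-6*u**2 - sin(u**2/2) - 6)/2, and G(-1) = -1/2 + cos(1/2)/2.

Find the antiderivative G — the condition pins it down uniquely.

Check a candidate G(u) by differentiating: d/du[G] must match the given G'(u).
A general antiderivative is -3*u**4/4 - 3*u**2/2 + cos(u**2/2)/2 - 1/4 + C.
The condition gives C = -1/2 + cos(1/2)/2 - (-5/2 + cos(1/2)/2) = 2.
So G(u) = (-3*u**4 - 6*u**2 + 2*cos(u**2/2) + 7)/4.
Check: d/du[(-3*u**4 - 6*u**2 + 2*cos(u**2/2) + 7)/4] = -3*u**3 - u*sin(u**2/2)/2 - 3*u, which equals G'(u).

G(u) = (-3*u**4 - 6*u**2 + 2*cos(u**2/2) + 7)/4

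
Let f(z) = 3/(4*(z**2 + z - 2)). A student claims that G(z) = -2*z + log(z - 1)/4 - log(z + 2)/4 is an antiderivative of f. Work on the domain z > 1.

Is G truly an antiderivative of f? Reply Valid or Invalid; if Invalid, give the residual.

d/dz[G] = (-8*z**2 - 8*z + 19)/(4*z**2 + 4*z - 8)
d/dz[G] - f(z) = -2 != 0.

Invalid: d/dz[G] - f = -2, which is not 0.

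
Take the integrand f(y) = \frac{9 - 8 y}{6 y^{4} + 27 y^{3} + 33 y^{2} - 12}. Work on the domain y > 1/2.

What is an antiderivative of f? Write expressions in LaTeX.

Factor the denominator (3 \left(y + 1\right) \left(y + 2\right)^{2} \left(2 y - 1\right)) and decompose: f = \frac{8}{45 \left(2 y - 1\right)} + \frac{9}{5 \left(y + 2\right)} + \frac{5}{3 \left(y + 2\right)^{2}} - \frac{17}{9 \left(y + 1\right)}; each piece integrates to a log, atan, or power term.
Check: d/dy[\frac{4 \left(y + 2\right) \log{\left(y - \frac{1}{2} \right)} - 85 \left(y + 2\right) \log{\left(y + 1 \right)} + 81 \left(y + 2\right) \log{\left(y + 2 \right)} - 75}{45 \left(y + 2\right)}] = \frac{9 - 8 y}{6 y^{4} + 27 y^{3} + 33 y^{2} - 12} = f(y).

An antiderivative is F(y) = \frac{4 \left(y + 2\right) \log{\left(y - \frac{1}{2} \right)} - 85 \left(y + 2\right) \log{\left(y + 1 \right)} + 81 \left(y + 2\right) \log{\left(y + 2 \right)} - 75}{45 \left(y + 2\right)}.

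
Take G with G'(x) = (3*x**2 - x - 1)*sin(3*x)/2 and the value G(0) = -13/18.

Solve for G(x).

Check a candidate G(x) by differentiating: d/dx[G] must match the given G'(x).
A general antiderivative is -x**2*cos(3*x)/2 + x*sin(3*x)/3 + x*cos(3*x)/6 - sin(3*x)/18 + 5*cos(3*x)/18 + C.
The condition gives C = -13/18 - (5/18) = -1.
So G(x) = -x**2*cos(3*x)/2 + x*sin(3*x)/3 + x*cos(3*x)/6 - sin(3*x)/18 + 5*cos(3*x)/18 - 1.
Check: d/dx[-x**2*cos(3*x)/2 + x*sin(3*x)/3 + x*cos(3*x)/6 - sin(3*x)/18 + 5*cos(3*x)/18 - 1] = 3*x**2*sin(3*x)/2 - x*sin(3*x)/2 - sin(3*x)/2, which equals G'(x).

G(x) = -x**2*cos(3*x)/2 + x*sin(3*x)/3 + x*cos(3*x)/6 - sin(3*x)/18 + 5*cos(3*x)/18 - 1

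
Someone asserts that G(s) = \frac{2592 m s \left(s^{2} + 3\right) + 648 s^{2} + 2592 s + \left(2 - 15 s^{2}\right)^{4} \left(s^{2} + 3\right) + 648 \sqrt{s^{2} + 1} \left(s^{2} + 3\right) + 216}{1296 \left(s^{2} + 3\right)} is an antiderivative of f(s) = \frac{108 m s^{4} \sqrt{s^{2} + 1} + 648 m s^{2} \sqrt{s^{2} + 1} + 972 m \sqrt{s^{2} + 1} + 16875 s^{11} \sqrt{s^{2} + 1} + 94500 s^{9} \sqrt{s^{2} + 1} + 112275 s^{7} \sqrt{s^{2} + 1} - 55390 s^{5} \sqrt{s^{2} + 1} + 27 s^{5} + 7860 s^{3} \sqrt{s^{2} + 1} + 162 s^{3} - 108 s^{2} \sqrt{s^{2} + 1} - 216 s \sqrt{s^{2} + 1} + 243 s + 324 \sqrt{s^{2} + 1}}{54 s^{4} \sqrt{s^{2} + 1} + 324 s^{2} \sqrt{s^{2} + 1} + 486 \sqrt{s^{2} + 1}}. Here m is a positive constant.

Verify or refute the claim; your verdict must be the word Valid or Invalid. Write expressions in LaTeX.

d/ds[G] = \frac{108 m s^{4} \sqrt{s^{2} + 1} + 648 m s^{2} \sqrt{s^{2} + 1} + 972 m \sqrt{s^{2} + 1} + 16875 s^{11} \sqrt{s^{2} + 1} + 94500 s^{9} \sqrt{s^{2} + 1} + 112275 s^{7} \sqrt{s^{2} + 1} - 55390 s^{5} \sqrt{s^{2} + 1} + 27 s^{5} + 7860 s^{3} \sqrt{s^{2} + 1} + 162 s^{3} - 108 s^{2} \sqrt{s^{2} + 1} - 216 s \sqrt{s^{2} + 1} + 243 s + 324 \sqrt{s^{2} + 1}}{54 s^{4} \sqrt{s^{2} + 1} + 324 s^{2} \sqrt{s^{2} + 1} + 486 \sqrt{s^{2} + 1}}
This equals f(s) exactly, so the claim holds.

Valid. The derivative of G reproduces f.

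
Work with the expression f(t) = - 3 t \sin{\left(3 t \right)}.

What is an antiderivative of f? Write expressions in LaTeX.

Check any antiderivative F(t) by computing F'(t) and comparing it with f(t).
Check: d/dt[\frac{3 t \cos{\left(3 t \right)} - \sin{\left(3 t \right)}}{3}] = - 3 t \sin{\left(3 t \right)} = f(t).

An antiderivative is F(t) = \frac{3 t \cos{\left(3 t \right)} - \sin{\left(3 t \right)}}{3}.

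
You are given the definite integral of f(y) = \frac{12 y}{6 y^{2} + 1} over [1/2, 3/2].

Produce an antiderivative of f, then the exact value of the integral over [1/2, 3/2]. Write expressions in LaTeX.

f matches the chain-rule pattern g'(h)*h' with inner function h(y) = 4 y^{2} + \frac{2}{3}; substituting u = h(y) collapses the integral.
F(y) = \log{\left(4 y^{2} + \frac{2}{3} \right)} is an antiderivative of f.
Check: d/dy[\log{\left(4 y^{2} + \frac{2}{3} \right)}] = \frac{12 y}{6 y^{2} + 1} = f(y).
F(3/2) = \log{\left(\frac{29}{3} \right)}; F(1/2) = \log{\left(\frac{5}{3} \right)}.
Integral = F(3/2) - F(1/2) = - \log{\left(\frac{5}{3} \right)} + \log{\left(\frac{29}{3} \right)}.

Antiderivative: F(y) = \log{\left(4 y^{2} + \frac{2}{3} \right)}; value = - \log{\left(\frac{5}{3} \right)} + \log{\left(\frac{29}{3} \right)}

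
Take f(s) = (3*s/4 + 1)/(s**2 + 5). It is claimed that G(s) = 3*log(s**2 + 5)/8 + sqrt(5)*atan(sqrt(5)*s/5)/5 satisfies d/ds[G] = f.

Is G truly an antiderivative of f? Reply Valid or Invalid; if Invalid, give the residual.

Valid - differentiating G returns exactly f.

d/ds[G] = (3*s + 4)/(4*s**2 + 20)
This equals f(s) exactly, so the claim holds.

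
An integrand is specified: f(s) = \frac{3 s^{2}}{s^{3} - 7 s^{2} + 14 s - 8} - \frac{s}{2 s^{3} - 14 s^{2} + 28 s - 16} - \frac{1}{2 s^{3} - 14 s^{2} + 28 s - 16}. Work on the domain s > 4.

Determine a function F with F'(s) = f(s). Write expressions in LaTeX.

An antiderivative is F(s) = \frac{91 \log{\left(s - 4 \right)} - 63 \log{\left(s - 2 \right)} + 8 \log{\left(s - 1 \right)}}{12}.

The denominator factors as 2 \left(s - 4\right) \left(s - 2\right) \left(s - 1\right); partial fractions split f into directly integrable pieces: \frac{2}{3 \left(s - 1\right)} - \frac{21}{4 \left(s - 2\right)} + \frac{91}{12 \left(s - 4\right)}.
Check: d/ds[\frac{91 \log{\left(s - 4 \right)} - 63 \log{\left(s - 2 \right)} + 8 \log{\left(s - 1 \right)}}{12}] = \frac{6 s^{2} - s - 1}{2 s^{3} - 14 s^{2} + 28 s - 16}, which equals f(s).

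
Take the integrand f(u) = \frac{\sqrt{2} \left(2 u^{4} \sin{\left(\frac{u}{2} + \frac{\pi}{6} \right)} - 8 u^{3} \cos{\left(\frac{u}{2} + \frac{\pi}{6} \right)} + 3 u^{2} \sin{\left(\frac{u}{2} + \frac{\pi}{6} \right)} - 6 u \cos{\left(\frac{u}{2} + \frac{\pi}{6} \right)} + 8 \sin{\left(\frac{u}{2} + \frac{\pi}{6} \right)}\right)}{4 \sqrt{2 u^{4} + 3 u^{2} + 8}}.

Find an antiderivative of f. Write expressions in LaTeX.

Recognize the product-rule pattern: f = v'r + vr' with v = - \sqrt{u^{4} + \frac{3 u^{2}}{2} + 4}, r = \cos{\left(\frac{u}{2} + \frac{\pi}{6} \right)}, so integration by parts undoes it.
Check: d/du[- \frac{\sqrt{2} \sqrt{2 u^{4} + 3 u^{2} + 8} \cos{\left(\frac{u}{2} + \frac{\pi}{6} \right)}}{2}] = \frac{2 \sqrt{2} u^{4} \sin{\left(\frac{u}{2} + \frac{\pi}{6} \right)} - 8 \sqrt{2} u^{3} \cos{\left(\frac{u}{2} + \frac{\pi}{6} \right)} + 3 \sqrt{2} u^{2} \sin{\left(\frac{u}{2} + \frac{\pi}{6} \right)} - 6 \sqrt{2} u \cos{\left(\frac{u}{2} + \frac{\pi}{6} \right)} + 8 \sqrt{2} \sin{\left(\frac{u}{2} + \frac{\pi}{6} \right)}}{4 \sqrt{2 u^{4} + 3 u^{2} + 8}}, which equals f(u).

An antiderivative is F(u) = - \frac{\sqrt{2} \sqrt{2 u^{4} + 3 u^{2} + 8} \cos{\left(\frac{u}{2} + \frac{\pi}{6} \right)}}{2}.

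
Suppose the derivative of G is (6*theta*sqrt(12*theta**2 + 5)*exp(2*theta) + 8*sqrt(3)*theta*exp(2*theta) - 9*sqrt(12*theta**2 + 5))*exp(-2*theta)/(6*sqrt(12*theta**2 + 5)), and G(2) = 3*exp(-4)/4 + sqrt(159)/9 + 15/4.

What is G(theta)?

G(theta) = (18*theta**2*exp(2*theta) + 4*sqrt(3)*sqrt(12*theta**2 + 5)*exp(2*theta) + 63*exp(2*theta) + 27)*exp(-2*theta)/36

A first test for any G(theta): its theta-derivative must equal the given G'(theta).
A general antiderivative is theta**2/2 + sqrt(4*theta**2 + 5/3)/3 + 5/4 + 3*exp(-2*theta)/4 + C.
The condition gives C = 3*exp(-4)/4 + sqrt(159)/9 + 15/4 - (3*exp(-4)/4 + sqrt(159)/9 + 13/4) = 1/2.
So G(theta) = (18*theta**2*exp(2*theta) + 4*sqrt(3)*sqrt(12*theta**2 + 5)*exp(2*theta) + 63*exp(2*theta) + 27)*exp(-2*theta)/36.
Check: d/dtheta[(18*theta**2*exp(2*theta) + 4*sqrt(3)*sqrt(12*theta**2 + 5)*exp(2*theta) + 63*exp(2*theta) + 27)*exp(-2*theta)/36] = (6*theta*sqrt(12*theta**2 + 5)*exp(2*theta) + 8*sqrt(3)*theta*exp(2*theta) - 9*sqrt(12*theta**2 + 5))*exp(-2*theta)/(6*sqrt(12*theta**2 + 5)) = G'(theta).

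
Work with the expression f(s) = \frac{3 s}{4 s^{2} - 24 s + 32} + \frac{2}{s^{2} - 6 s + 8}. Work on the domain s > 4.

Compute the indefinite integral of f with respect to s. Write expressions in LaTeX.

Factor the denominator (4 \left(s - 4\right) \left(s - 2\right)) and decompose: f = - \frac{7}{4 \left(s - 2\right)} + \frac{5}{2 \left(s - 4\right)}; each piece integrates to a log, atan, or power term.
Check: d/ds[\frac{10 \log{\left(s - 4 \right)} - 7 \log{\left(s - 2 \right)}}{4}] = \frac{3 s + 8}{4 s^{2} - 24 s + 32}, which equals f(s).

F(s) = \frac{10 \log{\left(s - 4 \right)} - 7 \log{\left(s - 2 \right)}}{4} + C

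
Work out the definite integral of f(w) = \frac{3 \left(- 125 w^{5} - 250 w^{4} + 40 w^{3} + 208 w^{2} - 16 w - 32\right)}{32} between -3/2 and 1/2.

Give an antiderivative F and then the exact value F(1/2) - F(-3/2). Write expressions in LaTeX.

Antiderivative: F(w) = \left(- \frac{5 w^{2}}{4} - w + 1\right)^{3}; value = \frac{19}{512}

The substitution u = - \frac{5 w^{2}}{4} - w + 1 works: f is exactly (dF/du)*(du/dw) for that inner function.
F(w) = \left(- \frac{5 w^{2}}{4} - w + 1\right)^{3} is an antiderivative of f.
Check: d/dw[\left(- \frac{5 w^{2}}{4} - w + 1\right)^{3}] = - \frac{375 w^{5}}{32} - \frac{375 w^{4}}{16} + \frac{15 w^{3}}{4} + \frac{39 w^{2}}{2} - \frac{3 w}{2} - 3, which equals f(w).
F(1/2) = \frac{27}{4096}; F(-3/2) = - \frac{125}{4096}.
Integral = F(1/2) - F(-3/2) = \frac{19}{512}.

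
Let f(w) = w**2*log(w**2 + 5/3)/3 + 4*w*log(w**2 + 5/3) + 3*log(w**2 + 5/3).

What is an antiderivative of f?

An antiderivative is F(w) = (-6*w**3 - 162*w**2 + 9*w*(w**2 + 18*w + 27)*log(w**2 + 5/3) - 456*w + 270*log(w**2 + 5/3) + 152*sqrt(15)*atan(sqrt(15)*w/5))/81.

Integrate term by term and add the pieces.
Check: d/dw[(-6*w**3 - 162*w**2 + 9*w*(w**2 + 18*w + 27)*log(w**2 + 5/3) - 456*w + 270*log(w**2 + 5/3) + 152*sqrt(15)*atan(sqrt(15)*w/5))/81] = w**2*log(w**2 + 5/3)/3 + 4*w*log(w**2 + 5/3) + 3*log(w**2 + 5/3) = f(w).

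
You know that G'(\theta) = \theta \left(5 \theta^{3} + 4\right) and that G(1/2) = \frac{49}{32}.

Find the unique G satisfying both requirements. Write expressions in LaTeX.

G(\theta) = \theta^{5} + 2 \theta^{2} + 1

A first test for any G(\theta): its \theta-derivative must equal the given G'(\theta).
A general antiderivative is \theta^{5} + 2 \theta^{2} + 1 + C.
The condition gives C = \frac{49}{32} - (\frac{49}{32}) = 0.
So G(\theta) = \theta^{5} + 2 \theta^{2} + 1.
Check: d/d\theta[\theta^{5} + 2 \theta^{2} + 1] = 5 \theta^{4} + 4 \theta, which equals G'(\theta).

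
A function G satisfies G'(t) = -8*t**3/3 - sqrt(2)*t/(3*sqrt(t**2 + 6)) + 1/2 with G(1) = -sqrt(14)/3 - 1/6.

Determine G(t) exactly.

G(t) = sqrt(2)*(-4*sqrt(2)*t**4 + 3*sqrt(2)*t - 4*sqrt(t**2 + 6))/12

Integrate term by term and add the pieces.
A general antiderivative is -2*t**4/3 + t/2 - 2*sqrt(t**2/2 + 3)/3 + C.
The condition gives C = -sqrt(14)/3 - 1/6 - (-sqrt(14)/3 - 1/6) = 0.
So G(t) = sqrt(2)*(-4*sqrt(2)*t**4 + 3*sqrt(2)*t - 4*sqrt(t**2 + 6))/12.
Check: d/dt[sqrt(2)*(-4*sqrt(2)*t**4 + 3*sqrt(2)*t - 4*sqrt(t**2 + 6))/12] = (-16*t**3*sqrt(t**2 + 6) - 2*sqrt(2)*t + 3*sqrt(t**2 + 6))/(6*sqrt(t**2 + 6)), which equals G'(t).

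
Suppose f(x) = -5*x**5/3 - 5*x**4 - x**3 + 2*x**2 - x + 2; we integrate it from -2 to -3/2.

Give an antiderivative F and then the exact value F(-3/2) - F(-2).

Integrate term by term and add the pieces.
F(x) = -x*(10*x**5 + 36*x**4 + 9*x**3 - 24*x**2 + 18*x - 72)/36 is an antiderivative of f.
Check: d/dx[-x*(10*x**5 + 36*x**4 + 9*x**3 - 24*x**2 + 18*x - 72)/36] = -5*x**5/3 - 5*x**4 - x**3 + 2*x**2 - x + 2 = f(x).
F(-3/2) = -411/128; F(-2) = -10/9.
Integral = F(-3/2) - F(-2) = -2419/1152.

Antiderivative: F(x) = -x*(10*x**5 + 36*x**4 + 9*x**3 - 24*x**2 + 18*x - 72)/36; value = -2419/1152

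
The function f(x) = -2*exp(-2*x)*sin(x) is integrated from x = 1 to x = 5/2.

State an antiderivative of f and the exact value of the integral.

A candidate is checked by its d/dx: the result must match f(x).
F(x) = 2*(2*sin(x) + cos(x))*exp(-2*x)/5 is an antiderivative of f.
Check: d/dx[2*(2*sin(x) + cos(x))*exp(-2*x)/5] = -2*exp(-2*x)*sin(x) = f(x).
F(5/2) = 2*exp(-5)*cos(5/2)/5 + 4*exp(-5)*sin(5/2)/5; F(1) = 2*exp(-2)*cos(1)/5 + 4*exp(-2)*sin(1)/5.
Integral = F(5/2) - F(1) = -4*exp(-2)*sin(1)/5 - 2*exp(-2)*cos(1)/5 + 2*exp(-5)*cos(5/2)/5 + 4*exp(-5)*sin(5/2)/5.

Antiderivative: F(x) = 2*(2*sin(x) + cos(x))*exp(-2*x)/5; value = -4*exp(-2)*sin(1)/5 - 2*exp(-2)*cos(1)/5 + 2*exp(-5)*cos(5/2)/5 + 4*exp(-5)*sin(5/2)/5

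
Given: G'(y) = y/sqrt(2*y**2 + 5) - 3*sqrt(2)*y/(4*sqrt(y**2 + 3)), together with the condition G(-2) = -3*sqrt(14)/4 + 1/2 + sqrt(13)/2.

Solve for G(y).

The integrand splits into summands that can be handled one at a time.
A general antiderivative is sqrt(2*y**2 + 5)/2 - 3*sqrt(2*y**2 + 6)/4 + C.
The condition gives C = -3*sqrt(14)/4 + 1/2 + sqrt(13)/2 - (-3*sqrt(14)/4 + sqrt(13)/2) = 1/2.
So G(y) = (-3*sqrt(2)*sqrt(y**2 + 3) + 2*sqrt(2*y**2 + 5) + 2)/4.
Check: d/dy[(-3*sqrt(2)*sqrt(y**2 + 3) + 2*sqrt(2*y**2 + 5) + 2)/4] = (4*y*sqrt(y**2 + 3) - 3*sqrt(2)*y*sqrt(2*y**2 + 5))/(4*sqrt(y**2 + 3)*sqrt(2*y**2 + 5)), which equals G'(y).

G(y) = (-3*sqrt(2)*sqrt(y**2 + 3) + 2*sqrt(2*y**2 + 5) + 2)/4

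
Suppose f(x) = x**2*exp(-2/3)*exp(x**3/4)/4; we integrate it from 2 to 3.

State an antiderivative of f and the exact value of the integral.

Antiderivative: F(x) = exp(-2/3)*exp(x**3/4)/3; value = -exp(4/3)/3 + exp(73/12)/3

The substitution u = x**3/4 - 2/3 works: f is exactly (dF/du)*(du/dx) for that inner function.
F(x) = exp(-2/3)*exp(x**3/4)/3 is an antiderivative of f.
Check: d/dx[exp(-2/3)*exp(x**3/4)/3] = x**2*exp(-2/3)*exp(x**3/4)/4 = f(x).
F(3) = exp(73/12)/3; F(2) = exp(4/3)/3.
Integral = F(3) - F(2) = -exp(4/3)/3 + exp(73/12)/3.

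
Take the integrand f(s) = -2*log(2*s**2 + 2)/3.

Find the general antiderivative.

F(s) = -2*s*log(s**2 + 1)/3 - 2*s*log(2)/3 + 4*s/3 - 4*atan(s)/3 + C

A first test for any F(s): its s-derivative must equal f(s) identically.
Check: d/ds[-2*s*log(s**2 + 1)/3 - 2*s*log(2)/3 + 4*s/3 - 4*atan(s)/3] = -2*log(s**2 + 1)/3 - 2*log(2)/3, which equals f(s).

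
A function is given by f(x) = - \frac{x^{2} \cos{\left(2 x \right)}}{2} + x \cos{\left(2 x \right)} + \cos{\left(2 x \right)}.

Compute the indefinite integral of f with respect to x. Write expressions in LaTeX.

F(x) = \frac{- 2 x^{2} \sin{\left(2 x \right)} + 4 x \sin{\left(2 x \right)} - 2 x \cos{\left(2 x \right)} + 5 \sin{\left(2 x \right)} + 2 \cos{\left(2 x \right)}}{8} + C

Integrate term by term and add the pieces.
Check: d/dx[\frac{- 2 x^{2} \sin{\left(2 x \right)} + 4 x \sin{\left(2 x \right)} - 2 x \cos{\left(2 x \right)} + 5 \sin{\left(2 x \right)} + 2 \cos{\left(2 x \right)}}{8}] = - \frac{x^{2} \cos{\left(2 x \right)}}{2} + x \cos{\left(2 x \right)} + \cos{\left(2 x \right)} = f(x).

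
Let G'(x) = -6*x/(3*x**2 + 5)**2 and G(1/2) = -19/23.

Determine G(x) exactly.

The substitution u = 3*x**2 + 5 works: G'(x) is exactly (dG/du)*(du/dx) for that inner function.
A general antiderivative is 1/(3*x**2 + 5) + C.
The condition gives C = -19/23 - (4/23) = -1.
So G(x) = -1 + 1/(3*x**2 + 5).
Check: d/dx[-1 + 1/(3*x**2 + 5)] = -6*x/(9*x**4 + 30*x**2 + 25), which equals G'(x).

G(x) = -1 + 1/(3*x**2 + 5)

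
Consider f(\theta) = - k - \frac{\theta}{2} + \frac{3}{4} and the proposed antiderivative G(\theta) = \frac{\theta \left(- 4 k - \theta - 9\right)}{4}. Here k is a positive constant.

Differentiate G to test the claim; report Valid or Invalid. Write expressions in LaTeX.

d/d\theta[G] = - k - \frac{\theta}{2} - \frac{9}{4}
d/d\theta[G] - f(\theta) = -3 != 0.

Invalid: d/d\theta[G] - f = -3, which is not 0.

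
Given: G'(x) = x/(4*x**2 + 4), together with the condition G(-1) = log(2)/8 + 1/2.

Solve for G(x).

G(x) = (log(x**2 + 1) + 4)/8

The substitution u = x**2 + 1 works: G'(x) is exactly (dG/du)*(du/dx) for that inner function.
A general antiderivative is log(x**2 + 1)/8 + C.
The condition gives C = log(2)/8 + 1/2 - (log(2)/8) = 1/2.
So G(x) = (log(x**2 + 1) + 4)/8.
Check: d/dx[(log(x**2 + 1) + 4)/8] = x/(4*x**2 + 4) = G'(x).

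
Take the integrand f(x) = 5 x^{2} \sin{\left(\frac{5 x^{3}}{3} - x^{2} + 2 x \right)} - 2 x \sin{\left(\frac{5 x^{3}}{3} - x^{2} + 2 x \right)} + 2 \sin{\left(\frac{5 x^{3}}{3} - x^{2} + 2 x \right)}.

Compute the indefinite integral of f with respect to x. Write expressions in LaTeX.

The substitution u = \frac{5 x^{3}}{3} - x^{2} + 2 x works: f is exactly (dF/du)*(du/dx) for that inner function.
Check: d/dx[- \cos{\left(\frac{5 x^{3}}{3} - x^{2} + 2 x \right)}] = 5 x^{2} \sin{\left(\frac{5 x^{3}}{3} - x^{2} + 2 x \right)} - 2 x \sin{\left(\frac{5 x^{3}}{3} - x^{2} + 2 x \right)} + 2 \sin{\left(\frac{5 x^{3}}{3} - x^{2} + 2 x \right)} = f(x).

F(x) = - \cos{\left(\frac{5 x^{3}}{3} - x^{2} + 2 x \right)} + C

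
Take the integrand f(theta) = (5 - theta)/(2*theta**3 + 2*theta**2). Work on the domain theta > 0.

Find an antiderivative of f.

The denominator factors as 2*theta**2*(theta + 1); partial fractions split f into directly integrable pieces: 3/(theta + 1) - 3/theta + 5/(2*theta**2).
Check: d/dtheta[-3*log(theta) + 3*log(theta + 1) - 5/(2*theta)] = (5 - theta)/(2*theta**3 + 2*theta**2) = f(theta).

An antiderivative is F(theta) = -3*log(theta) + 3*log(theta + 1) - 5/(2*theta).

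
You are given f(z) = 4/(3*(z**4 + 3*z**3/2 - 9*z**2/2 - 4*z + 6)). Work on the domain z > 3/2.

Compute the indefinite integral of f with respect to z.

Factor the denominator (3*(z - 1)*(z + 2)**2*(2*z - 3)) and decompose: f = 64/(147*(2*z - 3)) + 104/(1323*(z + 2)) + 8/(63*(z + 2)**2) - 8/(27*(z - 1)); each piece integrates to a log, atan, or power term.
Check: d/dz[8*(36*(z + 2)*log(z - 3/2) - 49*(z + 2)*log(z - 1) + 13*(z + 2)*log(z + 2) - 21)/(1323*(z + 2))] = 8/(6*z**4 + 9*z**3 - 27*z**2 - 24*z + 36), which equals f(z).

F(z) = 8*(36*(z + 2)*log(z - 3/2) - 49*(z + 2)*log(z - 1) + 13*(z + 2)*log(z + 2) - 21)/(1323*(z + 2)) + C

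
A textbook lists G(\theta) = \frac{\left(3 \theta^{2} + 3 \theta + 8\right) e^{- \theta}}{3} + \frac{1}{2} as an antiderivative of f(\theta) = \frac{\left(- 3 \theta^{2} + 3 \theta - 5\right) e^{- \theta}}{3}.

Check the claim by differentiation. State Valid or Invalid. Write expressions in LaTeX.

Valid: G'(\theta) = f(\theta).

d/d\theta[G] = \frac{\left(- 3 \theta^{2} + 3 \theta - 5\right) e^{- \theta}}{3}
This equals f(\theta) exactly, so the claim holds.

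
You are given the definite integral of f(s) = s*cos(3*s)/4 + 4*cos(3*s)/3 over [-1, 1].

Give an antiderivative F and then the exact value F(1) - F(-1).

Antiderivative: F(s) = (3*s*sin(3*s) + 16*sin(3*s) + cos(3*s))/36; value = 8*sin(3)/9

Integrate term by term and add the pieces.
F(s) = (3*s*sin(3*s) + 16*sin(3*s) + cos(3*s))/36 is an antiderivative of f.
Check: d/ds[(3*s*sin(3*s) + 16*sin(3*s) + cos(3*s))/36] = s*cos(3*s)/4 + 4*cos(3*s)/3 = f(s).
F(1) = cos(3)/36 + 19*sin(3)/36; F(-1) = -13*sin(3)/36 + cos(3)/36.
Integral = F(1) - F(-1) = 8*sin(3)/9.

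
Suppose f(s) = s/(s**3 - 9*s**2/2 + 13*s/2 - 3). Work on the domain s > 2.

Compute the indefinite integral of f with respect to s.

F(s) = 2*(2*log(s - 2) - 3*log(s - 3/2) + log(s - 1)) + C

Factor the denominator ((s - 2)*(s - 1)*(2*s - 3)) and decompose: f = -12/(2*s - 3) + 2/(s - 1) + 4/(s - 2); each piece integrates to a log, atan, or power term.
Check: d/ds[2*(2*log(s - 2) - 3*log(s - 3/2) + log(s - 1))] = 2*s/(2*s**3 - 9*s**2 + 13*s - 6), which equals f(s).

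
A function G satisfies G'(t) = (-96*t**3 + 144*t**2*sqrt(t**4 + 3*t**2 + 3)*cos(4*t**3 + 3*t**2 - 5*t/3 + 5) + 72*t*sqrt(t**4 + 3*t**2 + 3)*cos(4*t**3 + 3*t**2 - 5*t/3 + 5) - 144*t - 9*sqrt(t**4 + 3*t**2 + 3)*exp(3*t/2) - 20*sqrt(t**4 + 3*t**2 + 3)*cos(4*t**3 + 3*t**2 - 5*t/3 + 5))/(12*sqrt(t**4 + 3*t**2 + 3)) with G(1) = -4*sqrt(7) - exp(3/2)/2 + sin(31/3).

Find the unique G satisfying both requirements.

Since d/dt undoes antidifferentiation here, G(t) must give back the stated G'(t).
A general antiderivative is -4*sqrt(t**4 + 3*t**2 + 3) - exp(3*t/2)/2 + sin(4*t**3 + 3*t**2 - 5*t/3 + 5) + C.
The condition gives C = -4*sqrt(7) - exp(3/2)/2 + sin(31/3) - (-4*sqrt(7) - exp(3/2)/2 + sin(31/3)) = 0.
So G(t) = -4*sqrt(t**4 + 3*t**2 + 3) - exp(3*t/2)/2 + sin(4*t**3 + 3*t**2 - 5*t/3 + 5).
Check: d/dt[-4*sqrt(t**4 + 3*t**2 + 3) - exp(3*t/2)/2 + sin(4*t**3 + 3*t**2 - 5*t/3 + 5)] = (-96*t**3 + 144*t**2*sqrt(t**4 + 3*t**2 + 3)*cos(4*t**3 + 3*t**2 - 5*t/3 + 5) + 72*t*sqrt(t**4 + 3*t**2 + 3)*cos(4*t**3 + 3*t**2 - 5*t/3 + 5) - 144*t - 9*sqrt(t**4 + 3*t**2 + 3)*exp(3*t/2) - 20*sqrt(t**4 + 3*t**2 + 3)*cos(4*t**3 + 3*t**2 - 5*t/3 + 5))/(12*sqrt(t**4 + 3*t**2 + 3)) = G'(t).

G(t) = -4*sqrt(t**4 + 3*t**2 + 3) - exp(3*t/2)/2 + sin(4*t**3 + 3*t**2 - 5*t/3 + 5)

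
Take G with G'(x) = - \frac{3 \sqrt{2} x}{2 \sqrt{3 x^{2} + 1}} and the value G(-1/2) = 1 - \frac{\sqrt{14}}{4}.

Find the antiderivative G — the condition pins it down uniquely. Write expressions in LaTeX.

The substitution u = \frac{3 x^{2}}{2} + \frac{1}{2} works: G'(x) is exactly (dG/du)*(du/dx) for that inner function.
A general antiderivative is - \sqrt{\frac{3 x^{2}}{2} + \frac{1}{2}} + C.
The condition gives C = 1 - \frac{\sqrt{14}}{4} - (- \frac{\sqrt{14}}{4}) = 1.
So G(x) = 1 - \sqrt{\frac{3 x^{2}}{2} + \frac{1}{2}}.
Check: d/dx[1 - \sqrt{\frac{3 x^{2}}{2} + \frac{1}{2}}] = - \frac{3 \sqrt{2} x}{2 \sqrt{3 x^{2} + 1}} = G'(x).

G(x) = 1 - \sqrt{\frac{3 x^{2}}{2} + \frac{1}{2}}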